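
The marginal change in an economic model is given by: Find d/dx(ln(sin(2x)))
Chain rule: d/dx[ln(u)]=u'/u where u=sin(2x)
u'=2cos(2x)

Answer: (2cos(2x))/(sin(2x))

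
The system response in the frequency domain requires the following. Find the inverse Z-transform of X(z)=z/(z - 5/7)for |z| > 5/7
Standard pair: z/(z-a) <-> a^n * u[n] for causal signals
With a = 5/7: x[n] = (5/7)^n * u[n]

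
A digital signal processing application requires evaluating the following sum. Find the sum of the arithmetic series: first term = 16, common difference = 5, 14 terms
Last term: a_n = 16 + (14 - 1)·5 = 81
Sum = n(a_1 + a_n)/2 = 14(16 + 81)/2 = 679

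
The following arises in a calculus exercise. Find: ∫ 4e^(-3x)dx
Since d/dx[e^(-3x)]=-3e^(-3x), we get -4/3 e^(-3x)+C

Answer: (-4/3)e^(-3x)+C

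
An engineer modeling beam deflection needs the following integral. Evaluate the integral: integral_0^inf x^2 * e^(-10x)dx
This is a Gamma integral. Substitute u=10x (du=10 dx):
integral_0^inf x^2 * e^(-10x) dx=(1/10^3) integral_0^inf u^2 * e^(-u) du
=Gamma(3)/10^3=2!/10^3=2/1000

Answer: 1/500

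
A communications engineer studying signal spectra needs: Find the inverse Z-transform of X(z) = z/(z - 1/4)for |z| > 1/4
Standard pair: z/(z-a) <-> a^n * u[n] for causal signals
With a = 1/4: x[n] = (1/4)^n * u[n]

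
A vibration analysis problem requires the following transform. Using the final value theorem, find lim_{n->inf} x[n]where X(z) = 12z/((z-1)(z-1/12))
Final value theorem: lim x[n] = lim_{z->1} (z-1) * X(z)
(z-1) * X(z) = 12z/(z-1/12)
As z->1: 12/(1-1/12) = 12/(11/12) = 144/11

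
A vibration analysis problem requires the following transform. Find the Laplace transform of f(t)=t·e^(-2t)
L{t·e^(at)} = 1/(s-a)²
L{t·e^(-2t)} = 1/(s + 2)²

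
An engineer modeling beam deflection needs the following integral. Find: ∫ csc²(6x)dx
Since d/dx[-cot(6x)]=6csc²(6x), integral=-cot(6x)/6 + C

Answer: (-1/6)cot(6x) + C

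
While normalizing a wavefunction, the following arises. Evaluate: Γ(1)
Γ(n)=(n-1)! for positive integers
Γ(1)=0!=1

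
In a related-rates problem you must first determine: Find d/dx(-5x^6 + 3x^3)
Power rule: d/dx(ax^n)=n·a·x^(n-1)
Term by term: -30·x^5+9·x^2

Answer: -30x^5+9x^2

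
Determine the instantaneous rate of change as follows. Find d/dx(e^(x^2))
Chain rule: d/dx[e^u] = e^u · u' where u = x^2
u' = 2x

Answer: 2x·e^(x^2)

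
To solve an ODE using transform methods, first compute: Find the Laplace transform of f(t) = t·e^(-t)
L{t·e^(at)}=1/(s-a)²
L{t·e^(-t)}=1/(s + 1)²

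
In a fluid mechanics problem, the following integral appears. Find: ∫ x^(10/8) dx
Power rule: ∫ x^(5/4) dx=x^(9/4)/(9/4) + C

Answer: (4/9)·x^(9/4) + C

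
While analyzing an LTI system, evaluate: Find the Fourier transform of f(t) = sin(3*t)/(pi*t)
sin(W * t)/(pi * t) = (W/pi) * sinc(W * t/pi) is the impulse response of the ideal low-pass filter with cutoff W (here W = 3).
Its Fourier transform is a rectangular function:
F(omega) = 1 for |omega| < 3, 0 otherwise

Answer: rect(omega/6) [i.e., 1 for |omega| < 3, 0 otherwise]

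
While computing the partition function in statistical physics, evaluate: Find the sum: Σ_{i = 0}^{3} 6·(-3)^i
Geometric series: S = a(1 - r^n)/(1 - r)
a = 6, r = -3, n = 4
S = 6(1-81)/4 = -120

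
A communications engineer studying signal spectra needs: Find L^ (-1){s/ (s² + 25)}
L^(-1){s/(s²+w²)} = cos(wt)
Here w = 5

Answer: cos(5t)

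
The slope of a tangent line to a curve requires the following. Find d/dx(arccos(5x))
d/dx[arccos(u)] = -u'/√(1-u²), u = 5x, u' = 5

Answer: -5/√(1-25x²)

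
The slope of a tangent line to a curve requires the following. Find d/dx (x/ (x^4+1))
Quotient rule: (f/g)' = (f'g - fg')/g²
f = x, f' = 1
g = x^4+1, g' = 4x^3

Answer: (1·(x^4+1)-4x^4)/(x^4+1)²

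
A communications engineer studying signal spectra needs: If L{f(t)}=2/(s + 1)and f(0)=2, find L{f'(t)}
L{f'(t)}=s·F(s) - f(0)=2s/(s+1)-2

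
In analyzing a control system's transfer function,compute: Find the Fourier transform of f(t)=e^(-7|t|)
Using the standard pair: F{e^(-a|t|)} = 2a/(a^2+omega^2)
With a = 7: F(omega) = 14/(49+omega^2)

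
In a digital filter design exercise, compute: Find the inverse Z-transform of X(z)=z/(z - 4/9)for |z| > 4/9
Standard pair: z/(z-a) <-> a^n*u[n] for causal signals
With a = 4/9: x[n] = (4/9)^n*u[n]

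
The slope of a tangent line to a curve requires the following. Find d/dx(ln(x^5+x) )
Chain rule: d/dx[ln(u)] = u'/u where u = x^5 + x
u' = 5x^4 + 1

Answer: (5x^4 + 1)/(x^5 + x)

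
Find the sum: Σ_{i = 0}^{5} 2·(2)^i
Geometric series: S=a(1 - r^n)/(1 - r)
a=2, r=2, n=6
S=2(1 - 64)/-1=126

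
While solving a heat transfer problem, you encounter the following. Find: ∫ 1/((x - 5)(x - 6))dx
Partial fractions: 1/((x-5)(x-6)) = A/(x-5)+B/(x-6)
A = -1, B = 1
∫ [-1· 1/(x-5)+1· 1/(x-6)] dx
= (1)[ln|x-6| - ln|x-5|]+C

Answer: ln|(x-6)/(x-5)|+C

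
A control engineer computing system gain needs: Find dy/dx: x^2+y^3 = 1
Differentiate: 2x+3y^2·(dy/dx)=0
dy/dx=-2x/(3y^2)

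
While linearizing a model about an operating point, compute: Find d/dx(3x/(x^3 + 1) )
Quotient rule: (f/g)' = (f'g - fg')/g²
f = 3x, f' = 3
g = x^3+1, g' = 3x^2

Answer: (3·(x^3+1)-9x^3)/(x^3+1)²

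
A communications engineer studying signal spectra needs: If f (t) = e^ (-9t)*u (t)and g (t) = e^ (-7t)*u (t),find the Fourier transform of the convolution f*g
By the convolution theorem: F{f*g}=F(omega)*G(omega)
F(omega)=1/(9+j*omega), G(omega)=1/(7+j*omega)
F{f*g}=1/((9+j*omega)(7+j*omega))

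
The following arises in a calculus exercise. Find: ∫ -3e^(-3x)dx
Since d/dx[e^(-3x)] = -3e^(-3x), we get 1 e^(-3x) + C

Answer: e^(-3x) + C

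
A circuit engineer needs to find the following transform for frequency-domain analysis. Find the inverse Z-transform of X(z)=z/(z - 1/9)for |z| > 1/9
Standard pair: z/(z-a) <-> a^n*u[n] for causal signals
With a = 1/9: x[n] = (1/9)^n*u[n]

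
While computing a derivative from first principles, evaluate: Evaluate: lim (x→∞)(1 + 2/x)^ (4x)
Rewrite as [(1 + 2/x)^x]^4.
lim(1 + 2/x)^x=e^2, so limit=(e^2)^4=e^8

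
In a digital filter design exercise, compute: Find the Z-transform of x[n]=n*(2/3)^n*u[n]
Using the property Z{n * a^n * u[n]} = az/(z-a)^2
With a = 2/3: X(z) = (2/3)z/(z - 2/3)^2, |z| > 2/3

Answer: (2/3)z/(z - 2/3)^2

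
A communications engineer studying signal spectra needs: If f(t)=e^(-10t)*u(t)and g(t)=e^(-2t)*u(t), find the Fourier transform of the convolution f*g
By the convolution theorem: F{f*g} = F(omega)*G(omega)
F(omega) = 1/(10 + j*omega), G(omega) = 1/(2 + j*omega)
F{f*g} = 1/((10 + j*omega)(2 + j*omega))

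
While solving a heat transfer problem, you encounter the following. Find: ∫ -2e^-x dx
Since d/dx[e^-x] = - e^-x, we get 2e^-x + C

Answer: 2e^-x + C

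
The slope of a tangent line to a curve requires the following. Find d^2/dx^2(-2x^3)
Apply power rule 2 times:
d^1: -6x^2
d^2: -12x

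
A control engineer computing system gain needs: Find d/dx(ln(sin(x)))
Chain rule: d/dx[ln(u)]=u'/u where u=sin(x)
u'=cos(x)

Answer: (cos(x))/(sin(x))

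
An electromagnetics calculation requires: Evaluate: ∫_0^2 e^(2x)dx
Antiderivative: (1/2)e^(2x)
Evaluate: (1/2)(e^4 - 1)

Answer: (e^4 - 1)/2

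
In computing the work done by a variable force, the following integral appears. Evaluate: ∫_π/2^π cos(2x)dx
Antiderivative: sin(2x)/2
Evaluate at bounds: [sin(2·π)/2] - [sin(2·π/2)/2]
=((0) - (0))/2=0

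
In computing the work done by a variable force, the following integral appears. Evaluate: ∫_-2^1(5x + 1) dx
Step 1: Find antiderivative F(x) = (5/2)x^2+x
Step 2: F(1) - F(-2) = 7/2 - (8) = -9/2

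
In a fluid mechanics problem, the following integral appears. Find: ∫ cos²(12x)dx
Using identity cos²(u) = (1+cos(2u))/2:
∫ (1+cos(24x))/2 dx = x/2+sin(24x)/48+C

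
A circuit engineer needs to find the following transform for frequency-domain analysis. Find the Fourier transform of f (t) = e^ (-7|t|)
Using the standard pair: F{e^(-a|t|)}=2a/(a^2 + omega^2)
With a=7: F(omega)=14/(49 + omega^2)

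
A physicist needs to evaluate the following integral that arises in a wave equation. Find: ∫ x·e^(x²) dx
Let u = x², du = 2x dx
∫ (1/2)e^u du = e^u/2+C

Answer: e^(x²)/2+C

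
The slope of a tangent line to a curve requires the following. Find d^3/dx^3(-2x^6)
Apply power rule 3 times:
d^1: -12x^5
d^2: -60x^4
d^3: -240x^3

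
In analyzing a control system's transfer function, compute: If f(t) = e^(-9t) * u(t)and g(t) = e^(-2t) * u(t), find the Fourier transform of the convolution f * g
By the convolution theorem: F{f * g}=F(omega) * G(omega)
F(omega)=1/(9 + j * omega), G(omega)=1/(2 + j * omega)
F{f * g}=1/((9 + j * omega)(2 + j * omega))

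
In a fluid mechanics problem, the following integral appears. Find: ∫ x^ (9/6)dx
Power rule: ∫ x^(3/2) dx = x^(5/2)/(5/2)+C

Answer: (2/5)·x^(5/2)+C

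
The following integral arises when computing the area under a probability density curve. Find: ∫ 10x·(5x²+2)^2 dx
Let u=5x²+2, du=10x dx
∫ u^2 du=u^3/3+C

Answer: (5x²+2)^3/3+C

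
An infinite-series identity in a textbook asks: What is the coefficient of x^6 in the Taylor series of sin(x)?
sin(x) has only odd powers. Coefficient of x^6 = 0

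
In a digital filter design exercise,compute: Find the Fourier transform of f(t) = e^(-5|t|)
Using the standard pair: F{e^(-a|t|)}=2a/(a^2 + omega^2)
With a=5: F(omega)=10/(25 + omega^2)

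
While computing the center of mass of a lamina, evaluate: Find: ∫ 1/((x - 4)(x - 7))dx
Partial fractions: 1/((x-4)(x-7)) = A/(x-4)+B/(x-7)
A = -1/3, B = 1/3
∫ [-1/3· 1/(x-4)+1/3· 1/(x-7)] dx
= (1/3)[ln|x-7| - ln|x-4|]+C

Answer: (1/3)·ln|(x-7)/(x-4)|+C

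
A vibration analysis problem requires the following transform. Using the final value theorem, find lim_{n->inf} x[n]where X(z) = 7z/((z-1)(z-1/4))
Final value theorem: lim x[n] = lim_{z->1} (z-1) * X(z)
(z-1) * X(z) = 7z/(z-1/4)
As z->1: 7/(1 - 1/4) = 7/(3/4) = 28/3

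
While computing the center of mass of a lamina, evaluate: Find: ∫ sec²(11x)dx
Since d/dx[tan(11x)] = 11sec²(11x), integral = tan(11x)/11 + C

Answer: (1/11)tan(11x) + C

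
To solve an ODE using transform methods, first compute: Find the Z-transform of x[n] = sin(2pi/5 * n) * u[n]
Z{sin(w0 * n) * u[n]}=z * sin(w0)/(z^2 - 2z * cos(w0) + 1)
With w0=2pi/5: X(z)=z * sin(2pi/5)/(z^2 - 2z * cos(2pi/5) + 1)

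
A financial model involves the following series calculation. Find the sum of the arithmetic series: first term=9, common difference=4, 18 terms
Last term: a_n = 9 + (18 - 1)·4 = 77
Sum = n(a_1 + a_n)/2 = 18(9 + 77)/2 = 774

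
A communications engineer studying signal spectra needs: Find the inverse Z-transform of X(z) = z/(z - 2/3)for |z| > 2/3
Standard pair: z/(z-a) <-> a^n*u[n] for causal signals
With a = 2/3: x[n] = (2/3)^n*u[n]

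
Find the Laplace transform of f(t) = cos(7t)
L{cos(wt)} = s/(s²+w²)
L{cos(7t)} = s/(s²+49)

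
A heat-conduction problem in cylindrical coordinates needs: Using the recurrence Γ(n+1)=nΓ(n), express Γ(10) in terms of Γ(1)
Γ(10) = 9Γ(9) = 9·8Γ(8) = ... = 9!·Γ(1) = 362880·Γ(1)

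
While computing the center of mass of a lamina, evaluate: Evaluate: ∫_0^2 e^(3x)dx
Antiderivative: (1/3)e^(3x)
Evaluate: (1/3)(e^6-1)

Answer: (e^6-1)/3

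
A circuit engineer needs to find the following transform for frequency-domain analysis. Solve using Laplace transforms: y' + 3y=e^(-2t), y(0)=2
Take L: sY - 2+3Y=1/(s+2)
Y(s+3)=1/(s+2)+2
Y=1/((s+2)(s+3))+2/(s+3)
Partial fractions: 1/((s+2)(s+3))=1/(s+2)-1/(s+3)
So Y=1/(s+2)+1/(s+3)
Inverse Laplace transform (L^(-1){1/(s+2)}=e^(-2t), L^(-1){1/(s+3)}=e^(-3t)):

Answer: y(t)=1·e^(-2t)+e^(-3t)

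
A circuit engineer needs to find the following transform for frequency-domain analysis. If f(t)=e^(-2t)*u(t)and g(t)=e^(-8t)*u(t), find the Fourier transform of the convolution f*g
By the convolution theorem: F{f*g}=F(omega)*G(omega)
F(omega)=1/(2+j*omega), G(omega)=1/(8+j*omega)
F{f*g}=1/((2+j*omega)(8+j*omega))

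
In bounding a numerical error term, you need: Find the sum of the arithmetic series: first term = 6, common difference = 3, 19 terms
Last term: a_n=6+(19-1)·3=60
Sum=n(a_1+a_n)/2=19(6+60)/2=627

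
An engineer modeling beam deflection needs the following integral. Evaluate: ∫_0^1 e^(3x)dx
Antiderivative: (1/3)e^(3x)
Evaluate: (1/3)(e^3 - 1)

Answer: (e^3 - 1)/3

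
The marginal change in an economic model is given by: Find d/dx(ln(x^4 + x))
Chain rule: d/dx[ln(u)] = u'/u where u = x^4+x
u' = 4x^3+1

Answer: (4x^3+1)/(x^4+x)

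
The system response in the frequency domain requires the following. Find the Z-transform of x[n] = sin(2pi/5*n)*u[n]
Z{sin(w0*n)*u[n]}=z*sin(w0)/(z^2-2z*cos(w0)+1)
With w0=2pi/5: X(z)=z*sin(2pi/5)/(z^2-2z*cos(2pi/5)+1)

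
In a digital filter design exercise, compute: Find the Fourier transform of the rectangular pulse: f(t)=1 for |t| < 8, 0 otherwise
F(omega)=integral from -8 to 8 of e^(-j*omega*t) dt
=2*sin(8*omega)/omega=16*sinc(8*omega/pi)

Answer: 2*sin(8*omega)/omega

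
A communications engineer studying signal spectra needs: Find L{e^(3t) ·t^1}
First shifting: L{e^(at)f(t)}=F(s-a)
L{t^1}=1/s^2
Shift s → s-3: 1/(s-3)^2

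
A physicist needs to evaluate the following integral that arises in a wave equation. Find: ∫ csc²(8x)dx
Since d/dx[-cot(8x)] = 8csc²(8x), integral = -cot(8x)/8 + C

Answer: (-1/8)cot(8x) + C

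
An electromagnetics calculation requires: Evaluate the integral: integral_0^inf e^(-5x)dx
integral_0^inf e^(-5x) dx=[-1/5 * e^(-5x)]_0^inf
=0 - (-1/5)=1/5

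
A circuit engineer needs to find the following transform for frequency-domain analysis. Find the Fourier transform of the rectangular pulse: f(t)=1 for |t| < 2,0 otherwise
F(omega)=integral from -2 to 2 of e^(-j * omega * t) dt
=2 * sin(2 * omega)/omega=4 * sinc(2 * omega/pi)

Answer: 2 * sin(2 * omega)/omega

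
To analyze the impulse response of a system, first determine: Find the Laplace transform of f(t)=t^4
L{t^n}=n!/s^(n+1)
L{t^4}=4!/s^5=24/s^5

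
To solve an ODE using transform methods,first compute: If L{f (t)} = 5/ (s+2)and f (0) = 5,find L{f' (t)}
L{f'(t)}=s·F(s) - f(0)=5s/(s + 2) - 5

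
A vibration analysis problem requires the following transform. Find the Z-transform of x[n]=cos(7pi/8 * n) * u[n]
Z{cos(w0*n)*u[n]} = z(z - cos(w0))/(z^2-2z*cos(w0)+1)
With w0 = 7pi/8: X(z) = z(z - cos(7pi/8))/(z^2-2z*cos(7pi/8)+1)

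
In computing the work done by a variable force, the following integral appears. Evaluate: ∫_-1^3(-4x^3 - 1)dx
Step 1: Find antiderivative F(x)=-x^4 - x
Step 2: F(3) - F(-1)=-84 - (0)=-84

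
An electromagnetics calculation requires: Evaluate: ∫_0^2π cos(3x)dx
Antiderivative: sin(3x)/3
Evaluate at bounds: [sin(3·2π)/3] - [sin(3·0)/3]
=((0) - (0))/3=0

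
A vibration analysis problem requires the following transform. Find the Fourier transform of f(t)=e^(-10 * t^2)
The Fourier transform of a Gaussian e^(-a*t^2) is sqrt(pi/a)*e^(-omega^2/(4a)).
With a = 10: F(omega) = sqrt(pi/10)*e^(-omega^2/40)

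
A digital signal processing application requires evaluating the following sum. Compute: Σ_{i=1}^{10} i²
Using formula: Σ i^2=n(n + 1)(2n + 1)/6=10·11·21/6=385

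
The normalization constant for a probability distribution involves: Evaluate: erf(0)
erf(0) = 0 (error function is odd and erf(0) = 0 by definition)

Answer: 0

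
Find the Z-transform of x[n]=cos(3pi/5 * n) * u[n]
Z{cos(w0*n)*u[n]} = z(z - cos(w0))/(z^2-2z*cos(w0)+1)
With w0 = 3pi/5: X(z) = z(z - cos(3pi/5))/(z^2-2z*cos(3pi/5)+1)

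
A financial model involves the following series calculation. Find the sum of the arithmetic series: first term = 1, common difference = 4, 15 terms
Last term: a_n=1+(15-1)·4=57
Sum=n(a_1+a_n)/2=15(1+57)/2=435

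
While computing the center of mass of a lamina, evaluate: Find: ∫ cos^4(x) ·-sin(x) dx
Let u=cos(x), du=-sin(x) dx
∫ u^4 du=u^5/5 + C

Answer: cos^5(x)/5 + C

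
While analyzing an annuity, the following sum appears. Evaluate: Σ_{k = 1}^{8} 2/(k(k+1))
Partial fractions: 2/(k(k+1)) = 2/k - 2/(k+1)
Telescoping sum: 2(1-1/9) = 2·8/9

Answer: 16/9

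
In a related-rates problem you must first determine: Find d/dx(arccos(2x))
d/dx[arccos(u)]=-u'/√(1-u²), u=2x, u'=2

Answer: -2/√(1 - 4x²)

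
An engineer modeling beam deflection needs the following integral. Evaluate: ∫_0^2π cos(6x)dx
Antiderivative: sin(6x)/6
Evaluate at bounds: [sin(6·2π)/6] - [sin(6·0)/6]
= ((0) - (0))/6 = 0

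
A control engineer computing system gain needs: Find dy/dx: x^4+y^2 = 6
Differentiate: 4x^3+2y·(dy/dx)=0
dy/dx=-4x^3/(2y)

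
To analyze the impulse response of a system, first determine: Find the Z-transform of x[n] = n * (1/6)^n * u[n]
Using the property Z{n * a^n * u[n]}=az/(z-a)^2
With a=1/6: X(z)=(1/6)z/(z - 1/6)^2, |z| > 1/6

Answer: (1/6)z/(z - 1/6)^2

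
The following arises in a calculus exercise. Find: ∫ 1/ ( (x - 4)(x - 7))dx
Partial fractions: 1/((x-4)(x-7))=A/(x-4) + B/(x-7)
A=-1/3, B=1/3
∫ [-1/3· 1/(x-4) + 1/3· 1/(x-7)] dx
=(1/3)[ln|x-7| - ln|x-4|] + C

Answer: (1/3)·ln|(x-7)/(x-4)| + C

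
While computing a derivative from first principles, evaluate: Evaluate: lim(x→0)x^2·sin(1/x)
Squeeze theorem: -|x^2| ≤ x^2·sin(1/x) ≤ |x^2|
Since x^2 → 0 as x → 0, by squeeze theorem the limit is 0

Answer: 0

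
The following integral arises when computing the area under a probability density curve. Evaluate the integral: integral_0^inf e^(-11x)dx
integral_0^inf e^(-11x) dx = [-1/11*e^(-11x)]_0^inf
= 0 - (-1/11) = 1/11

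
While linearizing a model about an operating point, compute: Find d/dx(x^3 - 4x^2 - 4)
Power rule: d/dx(ax^n) = n·a·x^(n-1)
Term by term: 3·x^2 - 8·x

Answer: 3x^2 - 8x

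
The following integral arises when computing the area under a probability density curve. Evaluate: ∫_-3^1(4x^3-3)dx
Step 1: Find antiderivative F(x) = x^4 - 3x
Step 2: F(1) - F(-3) = -2 - (90) = -92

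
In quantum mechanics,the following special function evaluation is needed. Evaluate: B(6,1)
B(x,y)=Γ(x)Γ(y)/Γ(x+y)=(x-1)!(y-1)!/(x+y-1)!
B(6,1)=5!·0!/6!=1/6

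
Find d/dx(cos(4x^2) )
Chain rule: d/dx[cos(u)] = -sin(u)·u' where u = 4x^2
u' = 8x

Answer: -8x·sin(4x^2)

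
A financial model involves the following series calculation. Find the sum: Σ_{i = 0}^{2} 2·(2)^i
Geometric series: S = a(1 - r^n)/(1 - r)
a = 2, r = 2, n = 3
S = 2(1-8)/-1 = 14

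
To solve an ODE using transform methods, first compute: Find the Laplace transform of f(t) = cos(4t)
L{cos(wt)} = s/(s²+w²)
L{cos(4t)} = s/(s²+16)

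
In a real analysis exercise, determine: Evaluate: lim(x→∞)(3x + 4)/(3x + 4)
Divide numerator and denominator by x:
lim (3 + 4/x)/(3 + 4/x) = 1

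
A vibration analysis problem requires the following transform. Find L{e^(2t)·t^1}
First shifting: L{e^(at)f(t)} = F(s-a)
L{t^1} = 1/s^2
Shift s → s-2: 1/(s-2)^2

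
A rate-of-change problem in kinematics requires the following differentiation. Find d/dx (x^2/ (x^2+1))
Quotient rule: (f/g)' = (f'g - fg')/g²
f = x^2, f' = 2x
g = x^2+1, g' = 2x

Answer: (2x·(x^2+1)-2x^3)/(x^2+1)²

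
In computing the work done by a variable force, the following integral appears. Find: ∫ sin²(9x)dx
Using identity sin²(u) = (1 - cos(2u))/2:
∫ (1 - cos(18x))/2 dx = x/2 - sin(18x)/36 + C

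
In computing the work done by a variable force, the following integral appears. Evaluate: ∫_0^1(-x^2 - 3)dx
Step 1: Find antiderivative F(x)=(-1/3)x^3-3x
Step 2: F(1) - F(0)=-10/3 - (0)=-10/3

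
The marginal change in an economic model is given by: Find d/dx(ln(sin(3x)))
Chain rule: d/dx[ln(u)] = u'/u where u = sin(3x)
u' = 3cos(3x)

Answer: (3cos(3x))/(sin(3x))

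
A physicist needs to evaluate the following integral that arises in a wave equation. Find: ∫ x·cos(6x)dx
By parts: u=x, dv=cos(6x) dx
du=dx, v=sin(6x)/6
=x·sin(6x)/6 + cos(6x)/6² + C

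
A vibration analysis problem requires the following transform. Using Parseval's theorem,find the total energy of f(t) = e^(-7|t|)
Parseval's theorem: E = integral |f(t)|^2 dt = (1/2pi) integral |F(omega)|^2 domega
E = integral_{-inf}^{inf} e^(-14|t|) dt = 2 * integral_0^inf e^(-14t) dt = 2/(2 * 7) = 1/7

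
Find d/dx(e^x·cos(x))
Product rule: (fg)' = f'g + fg'
f = e^x, f' = e^x
g = cos(x), g' = -sin(x)

Answer: e^x·cos(x) - e^x·sin(x)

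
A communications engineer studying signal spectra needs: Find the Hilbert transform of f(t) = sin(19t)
The Hilbert transform shifts each frequency component by -pi/2.
H{sin(wt)} = -cos(wt)
With w = 19: H{sin(19t)} = -cos(19t)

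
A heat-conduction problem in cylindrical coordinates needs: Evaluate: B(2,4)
B(x,y) = Γ(x)Γ(y)/Γ(x+y) = (x-1)!(y-1)!/(x+y-1)!
B(2,4) = 1!·3!/5! = 1/20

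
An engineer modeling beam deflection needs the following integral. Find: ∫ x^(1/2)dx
Power rule: ∫ x^(1/2) dx = x^(3/2)/(3/2)+C

Answer: (2/3)·x^(3/2)+C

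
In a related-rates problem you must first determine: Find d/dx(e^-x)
Chain rule: d/dx[e^u]=e^u · u' where u=-x
u'=-1

Answer: -1·e^-x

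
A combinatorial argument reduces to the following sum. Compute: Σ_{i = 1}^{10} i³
Using formula: Σ i^3=[n(n+1)/2]²=[10·11/2]²=3025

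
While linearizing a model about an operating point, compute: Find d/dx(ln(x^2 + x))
Chain rule: d/dx[ln(u)] = u'/u where u = x^2 + x
u' = 2x + 1

Answer: (2x + 1)/(x^2 + x)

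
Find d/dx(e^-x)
Chain rule: d/dx[e^u] = e^u · u' where u = -x
u' = -1

Answer: -1·e^-x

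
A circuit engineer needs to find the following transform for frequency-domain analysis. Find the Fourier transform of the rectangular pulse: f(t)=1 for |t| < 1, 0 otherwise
F(omega) = integral from -1 to 1 of e^(-j * omega * t) dt
= 2 * sin(1 * omega)/omega = 2 * sinc(1 * omega/pi)

Answer: 2 * sin(1 * omega)/omega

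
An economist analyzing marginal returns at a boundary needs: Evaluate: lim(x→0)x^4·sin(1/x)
Squeeze theorem: -|x^4| ≤ x^4·sin(1/x) ≤ |x^4|
Since x^4 → 0 as x → 0, by squeeze theorem the limit is 0

Answer: 0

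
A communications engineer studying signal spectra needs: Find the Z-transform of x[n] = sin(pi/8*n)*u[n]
Z{sin(w0*n)*u[n]} = z*sin(w0)/(z^2-2z*cos(w0)+1)
With w0 = pi/8: X(z) = z*sin(pi/8)/(z^2-2z*cos(pi/8)+1)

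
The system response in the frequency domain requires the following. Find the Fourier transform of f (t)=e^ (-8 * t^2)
The Fourier transform of a Gaussian e^(-a*t^2) is sqrt(pi/a)*e^(-omega^2/(4a)).
With a=8: F(omega)=sqrt(pi/8)*e^(-omega^2/32)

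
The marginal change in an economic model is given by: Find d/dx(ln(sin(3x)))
Chain rule: d/dx[ln(u)] = u'/u where u = sin(3x)
u' = 3cos(3x)

Answer: (3cos(3x))/(sin(3x))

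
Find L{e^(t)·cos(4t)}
First shifting: L{e^(at)f(t)} = F(s-a)
L{cos(4t)} = s/(s²+16)
Shift: (s-1)/((s-1)²+16)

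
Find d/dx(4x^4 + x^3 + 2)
Power rule: d/dx(ax^n)=n·a·x^(n-1)
Term by term: 16·x^3+3·x^2

Answer: 16x^3+3x^2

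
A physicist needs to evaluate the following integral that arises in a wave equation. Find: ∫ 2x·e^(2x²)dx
Let u=2x², du=4x dx
∫ (1/2)e^u du=e^u/2 + C

Answer: e^(2x²)/2 + C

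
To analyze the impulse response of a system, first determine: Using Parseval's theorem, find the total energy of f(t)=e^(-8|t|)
Parseval's theorem: E=integral |f(t)|^2 dt=(1/2pi) integral |F(omega)|^2 domega
E=integral_{-inf}^{inf} e^(-16|t|) dt=2 * integral_0^inf e^(-16t) dt=2/(2 * 8)=1/8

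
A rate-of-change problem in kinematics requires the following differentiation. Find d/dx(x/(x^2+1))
Quotient rule: (f/g)' = (f'g - fg')/g²
f = x, f' = 1
g = x^2 + 1, g' = 2x

Answer: (1·(x^2 + 1) - 2x^2)/(x^2 + 1)²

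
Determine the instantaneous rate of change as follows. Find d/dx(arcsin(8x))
d/dx[arcsin(u)] = u'/√(1-u²), u = 8x, u' = 8

Answer: 8/√(1 - 64x²)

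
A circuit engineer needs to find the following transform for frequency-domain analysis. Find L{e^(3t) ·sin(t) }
First shifting: L{e^(at)f(t)}=F(s-a)
L{sin(t)}=1/(s²+1)
Shift: 1/((s-3)²+1)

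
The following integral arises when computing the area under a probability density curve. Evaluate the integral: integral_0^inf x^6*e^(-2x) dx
This is a Gamma integral. Substitute u = 2x (du = 2 dx):
integral_0^inf x^6 * e^(-2x) dx = (1/2^7) integral_0^inf u^6 * e^(-u) du
= Gamma(7)/2^7 = 6!/2^7 = 720/128

Answer: 45/8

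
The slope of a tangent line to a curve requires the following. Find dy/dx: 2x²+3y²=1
Differentiate: 4x + 6y·(dy/dx)=0
dy/dx=-4x/(6y)=-(2/3)·(x/y)

Answer: dy/dx=-(2/3)·(x/y)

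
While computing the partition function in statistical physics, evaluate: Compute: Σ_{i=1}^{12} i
Using formula: Σ i^1 = n(n + 1)/2 = 12·13/2 = 78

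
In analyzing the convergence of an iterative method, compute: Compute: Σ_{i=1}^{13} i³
Using formula: Σ i^3 = [n(n+1)/2]² = [13·14/2]² = 8281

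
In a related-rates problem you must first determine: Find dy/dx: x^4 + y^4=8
Differentiate: 4x^3 + 4y^3·(dy/dx) = 0
dy/dx = -4x^3/(4y^3)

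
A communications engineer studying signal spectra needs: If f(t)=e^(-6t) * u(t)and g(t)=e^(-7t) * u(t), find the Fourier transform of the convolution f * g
By the convolution theorem: F{f*g} = F(omega)*G(omega)
F(omega) = 1/(6+j*omega), G(omega) = 1/(7+j*omega)
F{f*g} = 1/((6+j*omega)(7+j*omega))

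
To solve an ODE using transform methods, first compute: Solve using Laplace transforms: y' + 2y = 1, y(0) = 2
Take L of both sides: sY(s)-2+2Y(s) = 1/s
Y(s)(s+2) = 1/s+2
Y(s) = 1/(s(s+2))+2/(s+2)
Partial fractions: 1/(s(s+2)) = (1/2)/s - (1/2)/(s+2)
So Y(s) = (1/2)/s+(3/2)/(s+2)
Inverse transform (L^(-1){1/s} = 1, L^(-1){1/(s+2)} = e^(-2t)):

Answer: y(t) = 1/2+(3/2)·e^(-2t)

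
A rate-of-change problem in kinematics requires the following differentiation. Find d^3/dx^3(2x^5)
Apply power rule 3 times:
d^1: 10x^4
d^2: 40x^3
d^3: 120x^2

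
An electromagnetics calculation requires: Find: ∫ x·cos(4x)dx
By parts: u = x, dv = cos(4x) dx
du = dx, v = sin(4x)/4
= x·sin(4x)/4+cos(4x)/4²+C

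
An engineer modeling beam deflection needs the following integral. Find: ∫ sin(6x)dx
Using substitution u=6x: ∫ sin(u) du/6=-cos(u)/6+C

Answer: (-1/6)cos(6x)+C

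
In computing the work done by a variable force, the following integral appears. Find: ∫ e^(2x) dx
Since d/dx[e^(2x)]=2e^(2x), we get 1/2 e^(2x)+C

Answer: (1/2)e^(2x)+C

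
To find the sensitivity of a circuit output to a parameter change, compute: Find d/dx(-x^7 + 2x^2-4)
Power rule: d/dx(ax^n) = n·a·x^(n-1)
Term by term: -7·x^6+4·x

Answer: -7x^6+4x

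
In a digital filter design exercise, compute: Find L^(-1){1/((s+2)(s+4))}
Partial fractions: 1/((s + 2)(s + 4)) = A/(s + 2) + B/(s + 4)
Cover-up: A = 1/(s + 4)|_{s = -2} = 1/2; B = 1/(s + 2)|_{s = -4} = -1/2
L^(-1) = (1/2)e^(-2t) - (1/2)e^(-4t)

Answer: (1/2)(e^(-2t) - e^(-4t))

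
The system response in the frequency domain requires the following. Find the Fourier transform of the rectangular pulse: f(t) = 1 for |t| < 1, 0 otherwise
F(omega)=integral from -1 to 1 of e^(-j*omega*t) dt
=2*sin(1*omega)/omega=2*sinc(1*omega/pi)

Answer: 2*sin(1*omega)/omega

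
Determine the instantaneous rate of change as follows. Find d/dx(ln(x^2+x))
Chain rule: d/dx[ln(u)]=u'/u where u=x^2+x
u'=2x+1

Answer: (2x+1)/(x^2+x)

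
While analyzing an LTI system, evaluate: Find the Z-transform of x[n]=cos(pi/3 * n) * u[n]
Z{cos(w0*n)*u[n]} = z(z - cos(w0))/(z^2 - 2z*cos(w0) + 1)
With w0 = pi/3: X(z) = z(z - cos(pi/3))/(z^2 - 2z*cos(pi/3) + 1)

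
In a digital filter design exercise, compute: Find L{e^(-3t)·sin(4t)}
First shifting: L{e^(at)f(t)}=F(s-a)
L{sin(4t)}=4/(s² + 16)
Shift: 4/((s + 3)² + 16)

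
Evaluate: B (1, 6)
B(x,y)=Γ(x)Γ(y)/Γ(x + y)=(x-1)!(y-1)!/(x + y-1)!
B(1,6)=0!·5!/6!=1/6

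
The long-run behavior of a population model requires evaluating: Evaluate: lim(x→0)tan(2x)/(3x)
tan(u) ≈ u for small u:
tan(2x)/(3x) ≈ 2x/(3x) = 2/3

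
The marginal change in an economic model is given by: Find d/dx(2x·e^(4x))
Product rule: (fg)'=f'g+fg'
f=2x, f'=2
g=e^(4x), g'=4·e^(4x)

Answer: 2·e^(4x)+8x·e^(4x)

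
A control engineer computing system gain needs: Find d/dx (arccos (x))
d/dx[arccos(u)] = -u'/√(1-u²), u = x, u' = 1

Answer: -1/√(1-x²)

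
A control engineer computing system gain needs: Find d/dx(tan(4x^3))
Chain rule: d/dx[tan(u)]=sec²(u)·u' where u=4x^3
u'=12x^2

Answer: 12x^2·sec²(4x^3)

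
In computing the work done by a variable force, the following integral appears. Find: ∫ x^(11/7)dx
Power rule: ∫ x^(11/7) dx=x^(18/7)/(18/7)+C

Answer: (7/18)·x^(18/7)+C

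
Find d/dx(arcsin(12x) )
d/dx[arcsin(u)] = u'/√(1-u²), u = 12x, u' = 12

Answer: 12/√(1-144x²)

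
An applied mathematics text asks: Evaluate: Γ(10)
Γ(n)=(n-1)! for positive integers
Γ(10)=9!=362880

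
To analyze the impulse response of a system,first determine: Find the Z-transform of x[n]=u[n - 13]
Using the time-shift property: Z{u[n-13]}=z^(-13)*z/(z-1)
=z^(-12)/(z-1)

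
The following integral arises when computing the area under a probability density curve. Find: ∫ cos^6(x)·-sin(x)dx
Let u=cos(x), du=-sin(x) dx
∫ u^6 du=u^7/7 + C

Answer: cos^7(x)/7 + C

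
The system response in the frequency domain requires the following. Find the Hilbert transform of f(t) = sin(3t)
The Hilbert transform shifts each frequency component by -pi/2.
H{sin(wt)} = -cos(wt)
With w = 3: H{sin(3t)} = -cos(3t)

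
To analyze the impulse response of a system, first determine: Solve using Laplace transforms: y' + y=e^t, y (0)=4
Take L: sY - 4+Y = 1/(s-1)
Y(s+1) = 1/(s-1)+4
Y = 1/((s-1)(s+1))+4/(s+1)
Partial fractions: 1/((s-1)(s+1)) = (1/2)/(s-1) - (1/2)/(s+1)
So Y = (1/2)/(s-1)+(7/2)/(s+1)
Inverse Laplace transform (L^(-1){1/(s-1)} = e^t, L^(-1){1/(s+1)} = e^(-t)):

Answer: y(t) = (1/2)·e^t+(7/2)·e^(-t)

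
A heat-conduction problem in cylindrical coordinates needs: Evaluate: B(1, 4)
B(x,y) = Γ(x)Γ(y)/Γ(x+y) = (x-1)!(y-1)!/(x+y-1)!
B(1,4) = 0!·3!/4! = 1/4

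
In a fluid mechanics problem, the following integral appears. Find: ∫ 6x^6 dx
Using power rule: ∫ 6x^6 dx=6/7 x^7+C=(6/7)x^7+C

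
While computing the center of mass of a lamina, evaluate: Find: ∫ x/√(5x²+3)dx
Let u = 5x²+3, du = 10x dx
∫ (1/10)·u^(-1/2) du = √u/5+C

Answer: √(5x²+3)/5+C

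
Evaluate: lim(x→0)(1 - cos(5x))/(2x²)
Using 1-cos(u) ≈ u²/2 for small u:
(1-cos(5x)) ≈ (5x)²/2=25x²/2
So limit=25/(2·2)=25/4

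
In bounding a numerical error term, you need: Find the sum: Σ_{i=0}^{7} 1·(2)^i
Geometric series: S = a(1 - r^n)/(1 - r)
a = 1, r = 2, n = 8
S = 1(1-256)/-1 = 255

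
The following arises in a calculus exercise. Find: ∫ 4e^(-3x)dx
Since d/dx[e^(-3x)]=-3e^(-3x), we get -4/3 e^(-3x)+C

Answer: (-4/3)e^(-3x)+C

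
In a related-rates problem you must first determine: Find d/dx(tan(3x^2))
Chain rule: d/dx[tan(u)] = sec²(u)·u' where u = 3x^2
u' = 6x

Answer: 6x·sec²(3x^2)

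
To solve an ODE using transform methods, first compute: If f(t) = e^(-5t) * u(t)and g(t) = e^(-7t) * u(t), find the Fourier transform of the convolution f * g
By the convolution theorem: F{f*g}=F(omega)*G(omega)
F(omega)=1/(5 + j*omega), G(omega)=1/(7 + j*omega)
F{f*g}=1/((5 + j*omega)(7 + j*omega))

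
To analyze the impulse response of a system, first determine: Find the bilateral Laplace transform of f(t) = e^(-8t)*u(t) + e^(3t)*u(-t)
For e^(-8t) * u(t): L = 1/(s + 8), Re(s) > -8
For e^(3t) * u(-t): L = -1/(s-3), Re(s) < 3
Combined: F(s) = 1/(s + 8) - 1/(s-3), -8 < Re(s) < 3

Answer: 1/(s + 8) - 1/(s-3), ROC: -8 < Re(s) < 3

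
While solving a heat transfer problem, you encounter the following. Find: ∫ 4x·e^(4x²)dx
Let u = 4x², du = 8x dx
∫ (1/2)e^u du = e^u/2+C

Answer: e^(4x²)/2+C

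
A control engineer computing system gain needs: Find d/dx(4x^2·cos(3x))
Product rule: (fg)' = f'g + fg'
f = 4x^2, f' = 8x
g = cos(3x), g' = -3·sin(3x)

Answer: 8x·cos(3x) - 12x^2·sin(3x)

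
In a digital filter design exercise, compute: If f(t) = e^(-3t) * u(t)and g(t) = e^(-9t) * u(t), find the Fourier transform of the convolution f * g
By the convolution theorem: F{f * g}=F(omega) * G(omega)
F(omega)=1/(3+j * omega), G(omega)=1/(9+j * omega)
F{f * g}=1/((3+j * omega)(9+j * omega))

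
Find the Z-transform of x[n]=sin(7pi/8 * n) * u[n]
Z{sin(w0*n)*u[n]} = z*sin(w0)/(z^2 - 2z*cos(w0) + 1)
With w0 = 7pi/8: X(z) = z*sin(7pi/8)/(z^2 - 2z*cos(7pi/8) + 1)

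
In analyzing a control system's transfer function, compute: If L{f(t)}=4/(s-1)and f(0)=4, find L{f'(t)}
L{f'(t)} = s·F(s) - f(0) = 4s/(s-1) - 4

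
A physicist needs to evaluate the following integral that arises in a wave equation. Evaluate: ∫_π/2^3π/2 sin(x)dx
Antiderivative: -cos(x)
Evaluate at bounds: [-cos(1·3π/2)/1] - [-cos(1·π/2)/1]
=(-(0) + (0))/1=0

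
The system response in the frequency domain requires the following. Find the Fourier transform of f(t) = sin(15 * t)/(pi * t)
sin(W*t)/(pi*t)=(W/pi)*sinc(W*t/pi) is the impulse response of the ideal low-pass filter with cutoff W (here W=15).
Its Fourier transform is a rectangular function:
F(omega)=1 for |omega| < 15, 0 otherwise

Answer: rect(omega/30) [i.e., 1 for |omega| < 15, 0 otherwise]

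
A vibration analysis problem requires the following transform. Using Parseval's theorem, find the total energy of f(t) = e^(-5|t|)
Parseval's theorem: E = integral |f(t)|^2 dt = (1/2pi) integral |F(omega)|^2 domega
E = integral_{-inf}^{inf} e^(-10|t|) dt = 2 * integral_0^inf e^(-10t) dt = 2/(2 * 5) = 1/5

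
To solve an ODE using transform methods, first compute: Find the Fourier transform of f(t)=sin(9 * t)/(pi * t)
sin(W * t)/(pi * t) = (W/pi) * sinc(W * t/pi) is the impulse response of the ideal low-pass filter with cutoff W (here W = 9).
Its Fourier transform is a rectangular function:
F(omega) = 1 for |omega| < 9, 0 otherwise

Answer: rect(omega/18) [i.e., 1 for |omega| < 9, 0 otherwise]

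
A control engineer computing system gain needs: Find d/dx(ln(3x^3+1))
Chain rule: d/dx[ln(u)]=u'/u where u=3x^3 + 1
u'=9x^2

Answer: (9x^2)/(3x^3 + 1)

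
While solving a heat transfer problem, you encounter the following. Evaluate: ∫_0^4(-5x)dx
Step 1: Find antiderivative F(x) = (-5/2)x^2
Step 2: F(4) - F(0) = -40 - (0) = -40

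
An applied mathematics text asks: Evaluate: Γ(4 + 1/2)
Γ(n+1/2) = (2n)!√π/(4^n·n!)
= 40320√π/(256·24) = (105/16)·√π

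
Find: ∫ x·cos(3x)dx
By parts: u=x, dv=cos(3x) dx
du=dx, v=sin(3x)/3
=x·sin(3x)/3 + cos(3x)/3² + C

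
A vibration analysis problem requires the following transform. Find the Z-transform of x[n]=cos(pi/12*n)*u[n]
Z{cos(w0 * n) * u[n]} = z(z - cos(w0))/(z^2 - 2z * cos(w0) + 1)
With w0 = pi/12: X(z) = z(z - cos(pi/12))/(z^2 - 2z * cos(pi/12) + 1)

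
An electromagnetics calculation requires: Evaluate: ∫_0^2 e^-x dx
Antiderivative: -e^-x
Evaluate: -(e^-2 - 1)

Answer: (e^-2 - 1)/(-1)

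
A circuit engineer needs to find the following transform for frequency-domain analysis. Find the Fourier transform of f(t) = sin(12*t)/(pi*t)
sin(W * t)/(pi * t) = (W/pi) * sinc(W * t/pi) is the impulse response of the ideal low-pass filter with cutoff W (here W = 12).
Its Fourier transform is a rectangular function:
F(omega) = 1 for |omega| < 12, 0 otherwise

Answer: rect(omega/24) [i.e., 1 for |omega| < 12, 0 otherwise]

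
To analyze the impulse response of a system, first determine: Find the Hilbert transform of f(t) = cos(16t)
The Hilbert transform shifts each frequency component by -pi/2.
H{cos(wt)}=sin(wt)
With w=16: H{cos(16t)}=sin(16t)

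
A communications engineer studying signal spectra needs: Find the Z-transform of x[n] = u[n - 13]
Using the time-shift property: Z{u[n-13]}=z^(-13)*z/(z-1)
=z^(-12)/(z-1)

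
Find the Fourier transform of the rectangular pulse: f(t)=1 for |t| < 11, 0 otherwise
F(omega) = integral from -11 to 11 of e^(-j * omega * t) dt
= 2 * sin(11 * omega)/omega = 22 * sinc(11 * omega/pi)

Answer: 2 * sin(11 * omega)/omega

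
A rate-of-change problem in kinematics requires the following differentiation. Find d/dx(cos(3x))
Chain rule: d/dx[cos(u)]=-sin(u)·u' where u=3x
u'=3

Answer: -3·sin(3x)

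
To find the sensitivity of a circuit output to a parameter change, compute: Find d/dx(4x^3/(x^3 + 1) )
Quotient rule: (f/g)'=(f'g - fg')/g²
f=4x^3, f'=12x^2
g=x^3+1, g'=3x^2

Answer: (12x^2·(x^3+1)-12x^5)/(x^3+1)²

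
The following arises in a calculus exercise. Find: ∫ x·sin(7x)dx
By parts: u = x, dv = sin(7x) dx
du = dx, v = -cos(7x)/7
= -x·cos(7x)/7 + sin(7x)/7² + C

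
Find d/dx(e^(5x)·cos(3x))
Product rule: (fg)' = f'g + fg'
f = e^(5x), f' = 5·e^(5x)
g = cos(3x), g' = -3·sin(3x)

Answer: 5·e^(5x)·cos(3x) - 3·e^(5x)·sin(3x)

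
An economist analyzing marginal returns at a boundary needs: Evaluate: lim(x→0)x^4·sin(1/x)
Squeeze theorem: -|x^4| ≤ x^4·sin(1/x) ≤ |x^4|
Since x^4 → 0 as x → 0, by squeeze theorem the limit is 0

Answer: 0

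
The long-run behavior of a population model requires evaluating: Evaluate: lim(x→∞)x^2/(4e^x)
Apply L'Hôpital 2 times (∞/∞ each time):
Eventually get 2!/(4e^x) → 0

Answer: 0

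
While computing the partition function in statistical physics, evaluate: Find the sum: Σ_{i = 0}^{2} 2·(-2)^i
Geometric series: S = a(1 - r^n)/(1 - r)
a = 2, r = -2, n = 3
S = 2(1 + 8)/3 = 6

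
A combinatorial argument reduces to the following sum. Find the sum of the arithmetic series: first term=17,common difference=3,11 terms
Last term: a_n = 17+(11-1)·3 = 47
Sum = n(a_1+a_n)/2 = 11(17+47)/2 = 352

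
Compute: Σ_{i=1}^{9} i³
Using formula: Σ i^3=[n(n+1)/2]²=[9·10/2]²=2025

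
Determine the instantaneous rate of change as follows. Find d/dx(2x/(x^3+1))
Quotient rule: (f/g)'=(f'g - fg')/g²
f=2x, f'=2
g=x^3+1, g'=3x^2

Answer: (2·(x^3+1)-6x^3)/(x^3+1)²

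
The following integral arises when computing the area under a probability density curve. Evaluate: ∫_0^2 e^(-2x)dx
Antiderivative: (1/(-2))e^(-2x)
Evaluate: (1/(-2))(e^-4-1)

Answer: (e^-4-1)/(-2)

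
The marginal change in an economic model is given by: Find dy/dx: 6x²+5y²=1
Differentiate: 12x + 10y·(dy/dx)=0
dy/dx=-12x/(10y)=-(6/5)·(x/y)

Answer: dy/dx=-(6/5)·(x/y)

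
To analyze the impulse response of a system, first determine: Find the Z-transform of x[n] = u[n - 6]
Using the time-shift property: Z{u[n-6]} = z^(-6)*z/(z-1)
= z^(-5)/(z-1)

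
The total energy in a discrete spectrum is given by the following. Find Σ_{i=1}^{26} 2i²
= 2·n(n + 1)(2n + 1)/6 = 2·26·27·53/6 = 12402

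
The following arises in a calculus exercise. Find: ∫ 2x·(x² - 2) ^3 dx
Let u=x² - 2, du=2x dx
∫ u^3 du=u^4/4+C

Answer: (x² - 2)^4/4+C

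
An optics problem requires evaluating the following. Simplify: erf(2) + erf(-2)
erf is odd: erf(-2) = -erf(2)
erf(2) + erf(-2) = erf(2) - erf(2) = 0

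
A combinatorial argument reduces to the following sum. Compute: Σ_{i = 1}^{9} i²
Using formula: Σ i^2=n(n + 1)(2n + 1)/6=9·10·19/6=285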